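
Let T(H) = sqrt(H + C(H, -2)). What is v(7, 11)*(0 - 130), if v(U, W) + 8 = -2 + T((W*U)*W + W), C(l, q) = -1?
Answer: 1300 - 130*sqrt(857) ≈ -2505.7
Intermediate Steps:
T(H) = sqrt(-1 + H) (T(H) = sqrt(H - 1) = sqrt(-1 + H))
v(U, W) = -10 + sqrt(-1 + W + U*W**2) (v(U, W) = -8 + (-2 + sqrt(-1 + ((W*U)*W + W))) = -8 + (-2 + sqrt(-1 + ((U*W)*W + W))) = -8 + (-2 + sqrt(-1 + (U*W**2 + W))) = -8 + (-2 + sqrt(-1 + (W + U*W**2))) = -8 + (-2 + sqrt(-1 + W + U*W**2)) = -10 + sqrt(-1 + W + U*W**2))
v(7, 11)*(0 - 130) = (-10 + sqrt(-1 + 11*(1 + 7*11)))*(0 - 130) = (-10 + sqrt(-1 + 11*(1 + 77)))*(-130) = (-10 + sqrt(-1 + 11*78))*(-130) = (-10 + sqrt(-1 + 858))*(-130) = (-10 + sqrt(857))*(-130) = 1300 - 130*sqrt(857)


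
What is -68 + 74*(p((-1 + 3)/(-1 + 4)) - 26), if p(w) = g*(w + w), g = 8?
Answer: -3608/3 ≈ -1202.7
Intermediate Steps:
p(w) = 16*w (p(w) = 8*(w + w) = 8*(2*w) = 16*w)
-68 + 74*(p((-1 + 3)/(-1 + 4)) - 26) = -68 + 74*(16*((-1 + 3)/(-1 + 4)) - 26) = -68 + 74*(16*(2/3) - 26) = -68 + 74*(16*(2*(⅓)) - 26) = -68 + 74*(16*(⅔) - 26) = -68 + 74*(32/3 - 26) = -68 + 74*(-46/3) = -68 - 3404/3 = -3608/3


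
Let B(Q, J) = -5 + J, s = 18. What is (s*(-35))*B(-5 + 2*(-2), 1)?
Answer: 2520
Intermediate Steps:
(s*(-35))*B(-5 + 2*(-2), 1) = (18*(-35))*(-5 + 1) = -630*(-4) = 2520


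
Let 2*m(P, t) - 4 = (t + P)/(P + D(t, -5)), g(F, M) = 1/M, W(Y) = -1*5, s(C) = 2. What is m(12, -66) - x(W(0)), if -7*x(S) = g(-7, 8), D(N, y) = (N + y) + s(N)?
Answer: 2651/1064 ≈ 2.4915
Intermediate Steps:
D(N, y) = 2 + N + y (D(N, y) = (N + y) + 2 = 2 + N + y)
W(Y) = -5
m(P, t) = 2 + (P + t)/(2*(-3 + P + t)) (m(P, t) = 2 + ((t + P)/(P + (2 + t - 5)))/2 = 2 + ((P + t)/(P + (-3 + t)))/2 = 2 + ((P + t)/(-3 + P + t))/2 = 2 + (P + t)/(2*(-3 + P + t)))
x(S) = -1/56 (x(S) = -1/7/8 = -1/7*1/8 = -1/56)
m(12, -66) - x(W(0)) = (-12 + 5*12 + 5*(-66))/(2*(-3 + 12 - 66)) - 1*(-1/56) = (1/2)*(-12 + 60 - 330)/(-57) + 1/56 = (1/2)*(-1/57)*(-282) + 1/56 = 47/19 + 1/56 = 2651/1064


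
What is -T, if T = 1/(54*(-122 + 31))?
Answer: 1/4914 ≈ 0.00020350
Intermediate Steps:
T = -1/4914 (T = 1/(54*(-91)) = 1/(-4914) = -1/4914 ≈ -0.00020350)
-T = -1*(-1/4914) = 1/4914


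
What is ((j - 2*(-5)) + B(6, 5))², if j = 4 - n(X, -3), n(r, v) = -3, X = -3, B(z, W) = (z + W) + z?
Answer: 1156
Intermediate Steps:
B(z, W) = W + 2*z (B(z, W) = (W + z) + z = W + 2*z)
j = 7 (j = 4 - 1*(-3) = 4 + 3 = 7)
((j - 2*(-5)) + B(6, 5))² = ((7 - 2*(-5)) + (5 + 2*6))² = ((7 + 10) + (5 + 12))² = (17 + 17)² = 34² = 1156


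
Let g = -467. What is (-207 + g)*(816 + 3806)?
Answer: -3115228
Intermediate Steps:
(-207 + g)*(816 + 3806) = (-207 - 467)*(816 + 3806) = -674*4622 = -3115228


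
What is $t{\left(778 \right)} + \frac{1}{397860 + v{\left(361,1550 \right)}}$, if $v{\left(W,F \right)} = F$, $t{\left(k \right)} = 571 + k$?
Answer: $\frac{538804091}{399410} \approx 1349.0$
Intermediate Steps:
$t{\left(778 \right)} + \frac{1}{397860 + v{\left(361,1550 \right)}} = \left(571 + 778\right) + \frac{1}{397860 + 1550} = 1349 + \frac{1}{399410} = \frac{538804091}{399410}$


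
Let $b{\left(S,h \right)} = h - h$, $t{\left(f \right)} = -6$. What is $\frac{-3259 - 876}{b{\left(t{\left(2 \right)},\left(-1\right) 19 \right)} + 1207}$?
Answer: $- \frac{4135}{1207} \approx -3.4258$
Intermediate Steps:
$b{\left(S,h \right)} = 0$
$\frac{-3259 - 876}{b{\left(t{\left(2 \right)},\left(-1\right) 19 \right)} + 1207} = \frac{-3259 - 876}{0 + 1207} = - \frac{4135}{1207}$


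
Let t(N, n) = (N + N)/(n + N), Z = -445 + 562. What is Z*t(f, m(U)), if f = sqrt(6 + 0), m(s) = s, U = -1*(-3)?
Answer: -468 + 234*sqrt(6) ≈ 105.18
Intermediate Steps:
U = 3
f = sqrt(6) ≈ 2.4495
Z = 117
t(N, n) = 2*N/(N + n) (t(N, n) = (2*N)/(N + n) = 2*N/(N + n))
Z*t(f, m(U)) = 117*(2*sqrt(6)/(sqrt(6) + 3)) = 117*(2*sqrt(6)/(3 + sqrt(6))) = 234*sqrt(6)/(3 + sqrt(6))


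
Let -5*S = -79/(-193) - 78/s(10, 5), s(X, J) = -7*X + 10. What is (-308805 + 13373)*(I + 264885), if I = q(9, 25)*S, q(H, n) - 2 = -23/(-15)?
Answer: -5663716369835548/72375 ≈ -7.8255e+10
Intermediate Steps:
s(X, J) = 10 - 7*X
q(H, n) = 53/15 (q(H, n) = 2 - 23/(-15) = 2 - 23*(-1/15) = 2 + 23/15 = 53/15)
S = -3299/9650 (S = -(-79/(-193) - 78/(10 - 7*10))/5 = -(-79*(-1/193) - 78/(10 - 70))/5 = -(79/193 - 78/(-60))/5 = -(79/193 - 78*(-1/60))/5 = -(79/193 + 13/10)/5 = -⅕*3299/1930 = -3299/9650 ≈ -0.34187)
I = -174847/144750 (I = (53/15)*(-3299/9650) = -174847/144750 ≈ -1.2079)
(-308805 + 13373)*(I + 264885) = (-308805 + 13373)*(-174847/144750 + 264885) = -295432*38341928903/144750 = -5663716369835548/72375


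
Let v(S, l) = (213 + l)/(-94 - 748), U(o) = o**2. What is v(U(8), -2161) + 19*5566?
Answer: 44523408/421 ≈ 1.0576e+5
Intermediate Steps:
v(S, l) = -213/842 - l/842 (v(S, l) = (213 + l)/(-842) = (213 + l)*(-1/842) = -213/842 - l/842)
v(U(8), -2161) + 19*5566 = (-213/842 - 1/842*(-2161)) + 19*5566 = (-213/842 + 2161/842) + 105754 = 974/421 + 105754 = 44523408/421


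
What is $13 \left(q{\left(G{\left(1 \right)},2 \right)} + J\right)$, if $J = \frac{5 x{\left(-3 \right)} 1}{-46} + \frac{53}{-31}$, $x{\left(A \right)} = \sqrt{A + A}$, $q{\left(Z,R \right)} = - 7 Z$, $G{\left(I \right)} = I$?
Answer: $- \frac{3510}{31} - \frac{65 i \sqrt{6}}{46} \approx -113.23 - 3.4612 i$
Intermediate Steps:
$x{\left(A \right)} = \sqrt{2} \sqrt{A}$ ($x{\left(A \right)} = \sqrt{2 A} = \sqrt{2} \sqrt{A}$)
$J = - \frac{53}{31} - \frac{5 i \sqrt{6}}{46}$ ($J = \frac{5 \sqrt{2} \sqrt{-3} \cdot 1}{-46} + \frac{53}{-31} = 5 \sqrt{2} i \sqrt{3} \cdot 1 \left(- \frac{1}{46}\right) + 53 \left(- \frac{1}{31}\right) = 5 i \sqrt{6} \cdot 1 \left(- \frac{1}{46}\right) - \frac{53}{31} = 5 i \sqrt{6} \left(- \frac{1}{46}\right) - \frac{53}{31} = - \frac{5 i \sqrt{6}}{46} - \frac{53}{31} = - \frac{53}{31} - \frac{5 i \sqrt{6}}{46} \approx -1.7097 - 0.26625 i$)
$13 \left(q{\left(G{\left(1 \right)},2 \right)} + J\right) = 13 \left(\left(-7\right) 1 - \left(\frac{53}{31} + \frac{5 i \sqrt{6}}{46}\right)\right) = 13 \left(-7 - \left(\frac{53}{31} + \frac{5 i \sqrt{6}}{46}\right)\right) = 13 \left(- \frac{270}{31} - \frac{5 i \sqrt{6}}{46}\right) = - \frac{3510}{31} - \frac{65 i \sqrt{6}}{46}$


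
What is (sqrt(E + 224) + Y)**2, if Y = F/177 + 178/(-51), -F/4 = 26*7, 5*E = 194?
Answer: 1612675206/5030045 - 45756*sqrt(730)/5015 ≈ 74.096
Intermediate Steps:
E = 194/5 (E = (1/5)*194 = 194/5 ≈ 38.800)
F = -728 (F = -104*7 = -4*182 = -728)
Y = -7626/1003 (Y = -728/177 + 178/(-51) = -728*1/177 + 178*(-1/51) = -728/177 - 178/51 = -7626/1003 ≈ -7.6032)
(sqrt(E + 224) + Y)**2 = (sqrt(194/5 + 224) - 7626/1003)**2 = (sqrt(1314/5) - 7626/1003)**2 = (3*sqrt(730)/5 - 7626/1003)**2 = (-7626/1003 + 3*sqrt(730)/5)**2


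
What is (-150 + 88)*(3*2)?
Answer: -372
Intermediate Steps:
(-150 + 88)*(3*2) = -62*6 = -372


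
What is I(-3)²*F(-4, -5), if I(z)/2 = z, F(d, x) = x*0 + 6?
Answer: 216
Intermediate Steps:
F(d, x) = 6 (F(d, x) = 0 + 6 = 6)
I(z) = 2*z
I(-3)²*F(-4, -5) = (2*(-3))²*6 = (-6)²*6 = 36*6 = 216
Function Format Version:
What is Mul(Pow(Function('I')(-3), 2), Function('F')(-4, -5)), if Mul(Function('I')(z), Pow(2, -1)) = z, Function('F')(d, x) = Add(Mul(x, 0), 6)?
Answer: 216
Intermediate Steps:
Function('F')(d, x) = 6 (Function('F')(d, x) = Add(0, 6) = 6)
Function('I')(z) = Mul(2, z)
Mul(Pow(Function('I')(-3), 2), Function('F')(-4, -5)) = Mul(Pow(Mul(2, -3), 2), 6) = Mul(Pow(-6, 2), 6) = Mul(36, 6) = 216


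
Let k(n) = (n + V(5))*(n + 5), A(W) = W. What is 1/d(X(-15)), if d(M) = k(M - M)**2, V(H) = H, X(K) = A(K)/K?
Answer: 1/625 ≈ 0.0016000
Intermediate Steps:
X(K) = 1 (X(K) = K/K = 1)
k(n) = (5 + n)**2 (k(n) = (n + 5)*(n + 5) = (5 + n)*(5 + n) = (5 + n)**2)
d(M) = 625 (d(M) = (25 + (M - M)**2 + 10*(M - M))**2 = (25 + 0**2 + 10*0)**2 = (25 + 0 + 0)**2 = 25**2 = 625)
1/d(X(-15)) = 1/625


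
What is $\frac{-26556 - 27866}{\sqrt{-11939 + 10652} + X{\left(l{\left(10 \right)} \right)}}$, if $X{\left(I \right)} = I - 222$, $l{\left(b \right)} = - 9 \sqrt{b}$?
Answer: $\frac{54422}{3 \left(74 + 3 \sqrt{10} - i \sqrt{143}\right)} \approx 212.92 + 30.498 i$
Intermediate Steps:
$X{\left(I \right)} = -222 + I$
$\frac{-26556 - 27866}{\sqrt{-11939 + 10652} + X{\left(l{\left(10 \right)} \right)}} = \frac{-26556 - 27866}{\sqrt{-11939 + 10652} - \left(222 + 9 \sqrt{10}\right)} = - \frac{54422}{\sqrt{-1287} - \left(222 + 9 \sqrt{10}\right)} = - \frac{54422}{3 i \sqrt{143} - \left(222 + 9 \sqrt{10}\right)} = - \frac{54422}{-222 - 9 \sqrt{10} + 3 i \sqrt{143}}$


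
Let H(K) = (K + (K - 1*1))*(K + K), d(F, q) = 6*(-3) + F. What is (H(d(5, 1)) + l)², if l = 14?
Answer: 512656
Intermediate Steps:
d(F, q) = -18 + F
H(K) = 2*K*(-1 + 2*K) (H(K) = (K + (K - 1))*(2*K) = (K + (-1 + K))*(2*K) = (-1 + 2*K)*(2*K) = 2*K*(-1 + 2*K))
(H(d(5, 1)) + l)² = (2*(-18 + 5)*(-1 + 2*(-18 + 5)) + 14)² = (2*(-13)*(-1 + 2*(-13)) + 14)² = (2*(-13)*(-1 - 26) + 14)² = (2*(-13)*(-27) + 14)² = (702 + 14)² = 716² = 512656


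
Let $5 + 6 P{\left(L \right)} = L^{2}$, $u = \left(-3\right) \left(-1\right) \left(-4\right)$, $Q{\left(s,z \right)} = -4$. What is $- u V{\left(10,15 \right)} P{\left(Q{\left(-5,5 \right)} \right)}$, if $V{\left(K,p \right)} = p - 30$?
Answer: $-330$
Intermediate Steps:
$V{\left(K,p \right)} = -30 + p$ ($V{\left(K,p \right)} = p - 30 = -30 + p$)
$u = -12$ ($u = 3 \left(-4\right) = -12$)
$P{\left(L \right)} = - \frac{5}{6} + \frac{L^{2}}{6}$
$- u V{\left(10,15 \right)} P{\left(Q{\left(-5,5 \right)} \right)} = - - 12 \left(-30 + 15\right) \left(- \frac{5}{6} + \frac{\left(-4\right)^{2}}{6}\right) = - \left(-12\right) \left(-15\right) \left(- \frac{5}{6} + \frac{1}{6} \cdot 16\right) = - 180 \left(- \frac{5}{6} + \frac{8}{3}\right) = - \frac{180 \cdot 11}{6} = \left(-1\right) 330 = -330$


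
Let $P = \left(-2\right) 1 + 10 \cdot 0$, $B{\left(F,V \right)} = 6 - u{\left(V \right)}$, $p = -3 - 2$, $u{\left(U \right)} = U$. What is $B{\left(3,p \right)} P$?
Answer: $-22$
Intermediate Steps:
$p = -5$
$B{\left(F,V \right)} = 6 - V$
$P = -2$ ($P = -2 + 0 = -2$)
$B{\left(3,p \right)} P = \left(6 - -5\right) \left(-2\right) = \left(6 + 5\right) \left(-2\right) = 11 \left(-2\right) = -22$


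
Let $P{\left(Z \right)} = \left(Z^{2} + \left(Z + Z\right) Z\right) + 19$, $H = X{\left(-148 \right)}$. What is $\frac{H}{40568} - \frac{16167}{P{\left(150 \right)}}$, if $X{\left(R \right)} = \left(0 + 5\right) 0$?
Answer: $- \frac{16167}{67519} \approx -0.23944$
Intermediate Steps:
$X{\left(R \right)} = 0$ ($X{\left(R \right)} = 5 \cdot 0 = 0$)
$H = 0$
$P{\left(Z \right)} = 19 + 3 Z^{2}$ ($P{\left(Z \right)} = \left(Z^{2} + 2 Z Z\right) + 19 = \left(Z^{2} + 2 Z^{2}\right) + 19 = 3 Z^{2} + 19 = 19 + 3 Z^{2}$)
$\frac{H}{40568} - \frac{16167}{P{\left(150 \right)}} = \frac{0}{40568} - \frac{16167}{19 + 3 \cdot 150^{2}} = 0 \cdot \frac{1}{40568} - \frac{16167}{19 + 3 \cdot 22500} = 0 - \frac{16167}{19 + 67500} = 0 - \frac{16167}{67519} = - \frac{16167}{67519}$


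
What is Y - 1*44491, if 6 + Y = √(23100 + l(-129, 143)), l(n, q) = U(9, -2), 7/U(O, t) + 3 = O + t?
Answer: -44497 + √92407/2 ≈ -44345.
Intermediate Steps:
U(O, t) = 7/(-3 + O + t) (U(O, t) = 7/(-3 + (O + t)) = 7/(-3 + O + t))
l(n, q) = 7/4 (l(n, q) = 7/(-3 + 9 - 2) = 7/4)
Y = -6 + √92407/2 (Y = -6 + √(23100 + 7/4) = -6 + √(92407/4) = -6 + √92407/2 ≈ 145.99)
Y - 1*44491 = (-6 + √92407/2) - 1*44491 = (-6 + √92407/2) - 44491 = -44497 + √92407/2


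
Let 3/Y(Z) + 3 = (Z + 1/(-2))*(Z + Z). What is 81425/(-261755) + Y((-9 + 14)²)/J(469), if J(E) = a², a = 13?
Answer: -258691429/831647986 ≈ -0.31106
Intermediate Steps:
Y(Z) = 3/(-3 + 2*Z*(-½ + Z)) (Y(Z) = 3/(-3 + (Z + 1/(-2))*(Z + Z)) = 3/(-3 + (Z - ½)*(2*Z)) = 3/(-3 + (-½ + Z)*(2*Z)) = 3/(-3 + 2*Z*(-½ + Z)))
J(E) = 169 (J(E) = 13² = 169)
81425/(-261755) + Y((-9 + 14)²)/J(469) = 81425/(-261755) + (3/(-3 - (-9 + 14)² + 2*((-9 + 14)²)²))/169 = 81425*(-1/261755) + (3/(-3 - 1*5² + 2*(5²)²))*(1/169) = -16285/52351 + (3/(-3 - 1*25 + 2*25²))*(1/169) = -16285/52351 + (3/(-3 - 25 + 2*625))*(1/169) = -16285/52351 + (3/(-3 - 25 + 1250))*(1/169) = -16285/52351 + (3/1222)*(1/169) = -16285/52351 + 3/206518 = -258691429/831647986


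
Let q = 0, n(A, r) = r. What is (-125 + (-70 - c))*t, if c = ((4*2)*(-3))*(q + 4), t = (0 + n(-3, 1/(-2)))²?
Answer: -99/4 ≈ -24.750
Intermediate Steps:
t = ¼ (t = (0 + 1/(-2))² = (0 - ½)² = (-½)² = ¼ ≈ 0.25000)
c = -96 (c = ((4*2)*(-3))*(0 + 4) = (8*(-3))*4 = -24*4 = -96)
(-125 + (-70 - c))*t = (-125 + (-70 - 1*(-96)))*(¼) = (-125 + (-70 + 96))*(¼) = (-125 + 26)*(¼) = -99*¼ = -99/4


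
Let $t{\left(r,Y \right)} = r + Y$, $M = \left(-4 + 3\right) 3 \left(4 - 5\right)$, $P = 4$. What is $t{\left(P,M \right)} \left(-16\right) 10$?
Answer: $-1120$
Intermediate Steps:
$M = 3$ ($M = \left(-1\right) 3 \left(-1\right) = \left(-3\right) \left(-1\right) = 3$)
$t{\left(r,Y \right)} = Y + r$
$t{\left(P,M \right)} \left(-16\right) 10 = \left(3 + 4\right) \left(-16\right) 10 = 7 \left(-16\right) 10 = \left(-112\right) 10 = -1120$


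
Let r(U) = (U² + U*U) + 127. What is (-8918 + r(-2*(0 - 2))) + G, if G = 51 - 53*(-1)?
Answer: -8655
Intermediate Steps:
G = 104 (G = 51 + 53 = 104)
r(U) = 127 + 2*U² (r(U) = (U² + U²) + 127 = 2*U² + 127 = 127 + 2*U²)
(-8918 + r(-2*(0 - 2))) + G = (-8918 + (127 + 2*(-2*(0 - 2))²)) + 104 = (-8918 + (127 + 2*(-2*(-2))²)) + 104 = (-8918 + (127 + 2*4²)) + 104 = (-8918 + (127 + 2*16)) + 104 = (-8918 + (127 + 32)) + 104 = (-8918 + 159) + 104 = -8759 + 104 = -8655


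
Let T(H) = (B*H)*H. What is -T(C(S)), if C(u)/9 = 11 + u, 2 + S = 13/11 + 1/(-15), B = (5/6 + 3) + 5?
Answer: -442904199/6050 ≈ -73207.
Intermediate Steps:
B = 53/6 (B = (5*(1/6) + 3) + 5 = (5/6 + 3) + 5 = 23/6 + 5 = 53/6 ≈ 8.8333)
S = -146/165 (S = -2 + (13/11 + 1/(-15)) = -2 + (13*(1/11) + 1*(-1/15)) = -2 + (13/11 - 1/15) = -2 + 184/165 = -146/165 ≈ -0.88485)
C(u) = 99 + 9*u (C(u) = 9*(11 + u) = 99 + 9*u)
T(H) = 53*H**2/6 (T(H) = (53*H/6)*H = 53*H**2/6)
-T(C(S)) = -53*(99 + 9*(-146/165))**2/6 = -53*(99 - 438/55)**2/6 = -53*(5007/55)**2/6 = -53*25070049/(6*3025) = -1*442904199/6050 = -442904199/6050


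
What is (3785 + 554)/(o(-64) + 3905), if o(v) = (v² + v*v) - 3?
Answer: 4339/12094 ≈ 0.35877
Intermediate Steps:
o(v) = -3 + 2*v² (o(v) = (v² + v²) - 3 = 2*v² - 3 = -3 + 2*v²)
(3785 + 554)/(o(-64) + 3905) = (3785 + 554)/((-3 + 2*(-64)²) + 3905) = 4339/((-3 + 2*4096) + 3905) = 4339/((-3 + 8192) + 3905) = 4339/(8189 + 3905) = 4339/12094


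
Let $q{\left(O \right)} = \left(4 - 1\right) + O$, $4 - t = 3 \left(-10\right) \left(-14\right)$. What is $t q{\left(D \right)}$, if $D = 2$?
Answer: $-2080$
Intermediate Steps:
$t = -416$ ($t = 4 - 3 \left(-10\right) \left(-14\right) = 4 - \left(-30\right) \left(-14\right) = 4 - 420 = -416$)
$q{\left(O \right)} = 3 + O$
$t q{\left(D \right)} = - 416 \left(3 + 2\right) = \left(-416\right) 5 = -2080$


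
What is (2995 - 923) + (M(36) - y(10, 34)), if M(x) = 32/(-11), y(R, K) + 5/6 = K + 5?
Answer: 134041/66 ≈ 2030.9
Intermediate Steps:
y(R, K) = 25/6 + K (y(R, K) = -5/6 + (K + 5) = -5/6 + (5 + K) = 25/6 + K)
M(x) = -32/11 (M(x) = 32*(-1/11) = -32/11)
(2995 - 923) + (M(36) - y(10, 34)) = (2995 - 923) + (-32/11 - (25/6 + 34)) = 2072 + (-32/11 - 1*229/6) = 2072 + (-32/11 - 229/6) = 2072 - 2711/66 = 134041/66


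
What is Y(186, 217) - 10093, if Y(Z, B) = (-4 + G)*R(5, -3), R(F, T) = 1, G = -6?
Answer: -10103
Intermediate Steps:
Y(Z, B) = -10 (Y(Z, B) = (-4 - 6)*1 = -10*1 = -10)
Y(186, 217) - 10093 = -10 - 10093 = -10103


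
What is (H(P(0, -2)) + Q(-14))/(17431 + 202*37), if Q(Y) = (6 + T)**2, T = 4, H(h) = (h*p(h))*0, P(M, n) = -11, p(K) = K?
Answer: 20/4981 ≈ 0.0040153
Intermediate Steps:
H(h) = 0 (H(h) = (h*h)*0 = h**2*0 = 0)
Q(Y) = 100 (Q(Y) = (6 + 4)**2 = 10**2 = 100)
(H(P(0, -2)) + Q(-14))/(17431 + 202*37) = (0 + 100)/(17431 + 202*37) = 100/(17431 + 7474) = 100/24905 = 100*(1/24905) = 20/4981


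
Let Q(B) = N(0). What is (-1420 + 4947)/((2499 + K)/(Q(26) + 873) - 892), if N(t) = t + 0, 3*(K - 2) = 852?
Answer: -3079071/775931 ≈ -3.9682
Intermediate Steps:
K = 286 (K = 2 + (⅓)*852 = 2 + 284 = 286)
N(t) = t
Q(B) = 0
(-1420 + 4947)/((2499 + K)/(Q(26) + 873) - 892) = (-1420 + 4947)/((2499 + 286)/(0 + 873) - 892) = 3527/(2785/873 - 892) = 3527/(-775931/873) = 3527*(-873/775931) = -3079071/775931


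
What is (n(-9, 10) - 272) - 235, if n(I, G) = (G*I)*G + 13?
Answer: -1394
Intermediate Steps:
n(I, G) = 13 + I*G² (n(I, G) = I*G² + 13 = 13 + I*G²)
(n(-9, 10) - 272) - 235 = ((13 - 9*10²) - 272) - 235 = ((13 - 9*100) - 272) - 235 = ((13 - 900) - 272) - 235 = (-887 - 272) - 235 = -1159 - 235 = -1394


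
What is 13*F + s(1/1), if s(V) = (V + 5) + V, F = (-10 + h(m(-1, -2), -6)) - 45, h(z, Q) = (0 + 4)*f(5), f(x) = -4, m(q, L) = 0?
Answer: -916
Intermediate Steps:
h(z, Q) = -16 (h(z, Q) = (0 + 4)*(-4) = 4*(-4) = -16)
F = -71 (F = (-10 - 16) - 45 = -26 - 45 = -71)
s(V) = 5 + 2*V (s(V) = (5 + V) + V = 5 + 2*V)
13*F + s(1/1) = 13*(-71) + (5 + 2/1) = -923 + (5 + 2*1) = -923 + (5 + 2) = -923 + 7 = -916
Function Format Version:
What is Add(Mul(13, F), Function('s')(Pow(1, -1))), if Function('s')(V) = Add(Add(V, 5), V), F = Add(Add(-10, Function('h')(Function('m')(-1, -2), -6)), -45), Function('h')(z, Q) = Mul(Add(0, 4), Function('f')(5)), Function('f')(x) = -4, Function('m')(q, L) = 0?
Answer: -916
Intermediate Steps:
Function('h')(z, Q) = -16 (Function('h')(z, Q) = Mul(Add(0, 4), -4) = Mul(4, -4) = -16)
F = -71 (F = Add(Add(-10, -16), -45) = Add(-26, -45) = -71)
Function('s')(V) = Add(5, Mul(2, V)) (Function('s')(V) = Add(Add(5, V), V) = Add(5, Mul(2, V)))
Add(Mul(13, F), Function('s')(Pow(1, -1))) = Add(Mul(13, -71), Add(5, Mul(2, Pow(1, -1)))) = Add(-923, Add(5, Mul(2, 1))) = Add(-923, Add(5, 2)) = Add(-923, 7) = -916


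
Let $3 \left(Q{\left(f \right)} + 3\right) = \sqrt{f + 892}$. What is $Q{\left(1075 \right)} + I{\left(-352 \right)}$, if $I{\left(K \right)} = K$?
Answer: $-355 + \frac{\sqrt{1967}}{3} \approx -340.22$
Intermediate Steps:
$Q{\left(f \right)} = -3 + \frac{\sqrt{892 + f}}{3}$ ($Q{\left(f \right)} = -3 + \frac{\sqrt{f + 892}}{3} = -3 + \frac{\sqrt{892 + f}}{3}$)
$Q{\left(1075 \right)} + I{\left(-352 \right)} = \left(-3 + \frac{\sqrt{892 + 1075}}{3}\right) - 352 = \left(-3 + \frac{\sqrt{1967}}{3}\right) - 352 = -355 + \frac{\sqrt{1967}}{3}$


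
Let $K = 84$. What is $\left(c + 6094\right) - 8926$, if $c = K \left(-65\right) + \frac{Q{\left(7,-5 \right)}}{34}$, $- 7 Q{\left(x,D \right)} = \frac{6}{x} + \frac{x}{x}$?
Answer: $- \frac{13814485}{1666} \approx -8292.0$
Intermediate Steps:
$Q{\left(x,D \right)} = - \frac{1}{7} - \frac{6}{7 x}$ ($Q{\left(x,D \right)} = - \frac{\frac{6}{x} + \frac{x}{x}}{7} = - \frac{\frac{6}{x} + 1}{7} = - \frac{1 + \frac{6}{x}}{7} = - \frac{1}{7} - \frac{6}{7 x}$)
$c = - \frac{9096373}{1666}$ ($c = 84 \left(-65\right) + \frac{\frac{1}{7} \cdot \frac{1}{7} \left(-6 - 7\right)}{34} = -5460 + \frac{1}{7} \cdot \frac{1}{7} \left(-6 - 7\right) \frac{1}{34} = -5460 + \frac{1}{7} \cdot \frac{1}{7} \left(-13\right) \frac{1}{34} = -5460 - \frac{13}{1666} = - \frac{9096373}{1666} \approx -5460.0$)
$\left(c + 6094\right) - 8926 = \left(- \frac{9096373}{1666} + 6094\right) - 8926 = \frac{1056231}{1666} - 8926 = - \frac{13814485}{1666}$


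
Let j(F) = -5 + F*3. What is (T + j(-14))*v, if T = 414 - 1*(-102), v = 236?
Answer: 110684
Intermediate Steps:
j(F) = -5 + 3*F
T = 516 (T = 414 + 102 = 516)
(T + j(-14))*v = (516 + (-5 + 3*(-14)))*236 = (516 + (-5 - 42))*236 = (516 - 47)*236 = 469*236 = 110684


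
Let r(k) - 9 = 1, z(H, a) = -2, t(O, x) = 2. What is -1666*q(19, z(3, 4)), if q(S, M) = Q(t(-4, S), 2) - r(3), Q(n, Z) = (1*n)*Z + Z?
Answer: 6664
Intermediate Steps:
Q(n, Z) = Z + Z*n (Q(n, Z) = n*Z + Z = Z*n + Z = Z + Z*n)
r(k) = 10 (r(k) = 9 + 1 = 10)
q(S, M) = -4 (q(S, M) = 2*(1 + 2) - 1*10 = 2*3 - 10 = 6 - 10 = -4)
-1666*q(19, z(3, 4)) = -1666*(-4) = 6664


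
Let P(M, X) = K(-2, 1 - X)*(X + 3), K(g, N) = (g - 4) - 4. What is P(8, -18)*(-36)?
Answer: -5400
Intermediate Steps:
K(g, N) = -8 + g (K(g, N) = (-4 + g) - 4 = -8 + g)
P(M, X) = -30 - 10*X (P(M, X) = (-8 - 2)*(X + 3) = -10*(3 + X) = -30 - 10*X)
P(8, -18)*(-36) = (-30 - 10*(-18))*(-36) = (-30 + 180)*(-36) = 150*(-36) = -5400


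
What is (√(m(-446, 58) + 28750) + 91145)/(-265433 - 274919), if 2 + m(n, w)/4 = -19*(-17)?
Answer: -91145/540352 - √30034/540352 ≈ -0.16900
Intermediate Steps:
m(n, w) = 1284 (m(n, w) = -8 + 4*(-19*(-17)) = -8 + 4*323 = -8 + 1292 = 1284)
(√(m(-446, 58) + 28750) + 91145)/(-265433 - 274919) = (√(1284 + 28750) + 91145)/(-265433 - 274919) = (√30034 + 91145)/(-540352) = (91145 + √30034)*(-1/540352) = -91145/540352 - √30034/540352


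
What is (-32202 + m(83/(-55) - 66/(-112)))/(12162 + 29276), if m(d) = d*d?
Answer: -305473026911/393097443200 ≈ -0.77709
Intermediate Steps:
m(d) = d**2
(-32202 + m(83/(-55) - 66/(-112)))/(12162 + 29276) = (-32202 + (83/(-55) - 66/(-112))**2)/(12162 + 29276) = (-32202 + (83*(-1/55) - 66*(-1/112))**2)/41438 = (-32202 + (-83/55 + 33/56)**2)*(1/41438) = (-32202 + (-2833/3080)**2)*(1/41438) = (-32202 + 8025889/9486400)*(1/41438) = -305473026911/9486400*1/41438 = -305473026911/393097443200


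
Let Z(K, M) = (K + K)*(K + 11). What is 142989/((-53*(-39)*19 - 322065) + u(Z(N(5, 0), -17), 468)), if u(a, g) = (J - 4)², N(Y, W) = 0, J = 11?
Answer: -142989/282743 ≈ -0.50572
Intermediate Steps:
Z(K, M) = 2*K*(11 + K) (Z(K, M) = (2*K)*(11 + K) = 2*K*(11 + K))
u(a, g) = 49 (u(a, g) = (11 - 4)² = 7² = 49)
142989/((-53*(-39)*19 - 322065) + u(Z(N(5, 0), -17), 468)) = 142989/((-53*(-39)*19 - 322065) + 49) = 142989/((2067*19 - 322065) + 49) = 142989/((39273 - 322065) + 49) = 142989/(-282792 + 49) = 142989/(-282743) = 142989*(-1/282743) = -142989/282743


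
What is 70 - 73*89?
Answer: -6427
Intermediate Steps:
70 - 73*89 = 70 - 6497 = -6427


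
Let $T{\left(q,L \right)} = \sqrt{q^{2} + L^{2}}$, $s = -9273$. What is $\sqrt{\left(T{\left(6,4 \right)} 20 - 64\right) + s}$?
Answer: $\sqrt{-9337 + 40 \sqrt{13}} \approx 95.879 i$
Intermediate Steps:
$T{\left(q,L \right)} = \sqrt{L^{2} + q^{2}}$
$\sqrt{\left(T{\left(6,4 \right)} 20 - 64\right) + s} = \sqrt{\left(\sqrt{4^{2} + 6^{2}} \cdot 20 - 64\right) - 9273} = \sqrt{\left(\sqrt{16 + 36} \cdot 20 - 64\right) - 9273} = \sqrt{\left(\sqrt{52} \cdot 20 - 64\right) - 9273} = \sqrt{\left(2 \sqrt{13} \cdot 20 - 64\right) - 9273} = \sqrt{\left(40 \sqrt{13} - 64\right) - 9273} = \sqrt{\left(-64 + 40 \sqrt{13}\right) - 9273} = \sqrt{-9337 + 40 \sqrt{13}}$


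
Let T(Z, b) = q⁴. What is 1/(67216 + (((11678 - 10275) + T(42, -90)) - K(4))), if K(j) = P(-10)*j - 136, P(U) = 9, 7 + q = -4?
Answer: 1/83360 ≈ 1.1996e-5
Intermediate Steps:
q = -11 (q = -7 - 4 = -11)
T(Z, b) = 14641 (T(Z, b) = (-11)⁴ = 14641)
K(j) = -136 + 9*j (K(j) = 9*j - 136 = -136 + 9*j)
1/(67216 + (((11678 - 10275) + T(42, -90)) - K(4))) = 1/(67216 + (((11678 - 10275) + 14641) - (-136 + 9*4))) = 1/(67216 + ((1403 + 14641) - (-136 + 36))) = 1/(67216 + (16044 - 1*(-100))) = 1/(67216 + (16044 + 100)) = 1/(67216 + 16144) = 1/83360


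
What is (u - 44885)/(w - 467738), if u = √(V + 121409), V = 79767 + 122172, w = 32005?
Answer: 44885/435733 - 2*√80837/435733 ≈ 0.10171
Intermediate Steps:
V = 201939
u = 2*√80837 (u = √(201939 + 121409) = √323348 = 2*√80837 ≈ 568.64)
(u - 44885)/(w - 467738) = (2*√80837 - 44885)/(32005 - 467738) = (-44885 + 2*√80837)/(-435733) = (-44885 + 2*√80837)*(-1/435733) = 44885/435733 - 2*√80837/435733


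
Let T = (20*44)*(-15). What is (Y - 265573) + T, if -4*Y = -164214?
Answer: -475439/2 ≈ -2.3772e+5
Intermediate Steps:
Y = 82107/2 (Y = -¼*(-164214) = 82107/2 ≈ 41054.)
T = -13200 (T = 880*(-15) = -13200)
(Y - 265573) + T = (82107/2 - 265573) - 13200 = -449039/2 - 13200 = -475439/2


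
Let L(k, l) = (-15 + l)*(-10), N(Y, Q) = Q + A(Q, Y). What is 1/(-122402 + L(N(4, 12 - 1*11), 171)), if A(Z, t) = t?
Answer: -1/123962 ≈ -8.0670e-6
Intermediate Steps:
N(Y, Q) = Q + Y
L(k, l) = 150 - 10*l
1/(-122402 + L(N(4, 12 - 1*11), 171)) = 1/(-122402 + (150 - 10*171)) = 1/(-122402 + (150 - 1710)) = 1/(-122402 - 1560) = 1/(-123962) = -1/123962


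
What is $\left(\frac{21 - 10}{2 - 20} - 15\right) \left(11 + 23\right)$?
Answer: $- \frac{4777}{9} \approx -530.78$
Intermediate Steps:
$\left(\frac{21 - 10}{2 - 20} - 15\right) \left(11 + 23\right) = \left(\frac{11}{-18} - 15\right) 34 = \left(11 \left(- \frac{1}{18}\right) - 15\right) 34 = \left(- \frac{11}{18} - 15\right) 34 = \left(- \frac{281}{18}\right) 34 = - \frac{4777}{9}$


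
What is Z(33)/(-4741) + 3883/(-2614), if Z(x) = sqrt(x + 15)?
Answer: -3883/2614 - 4*sqrt(3)/4741 ≈ -1.4869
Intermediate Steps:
Z(x) = sqrt(15 + x)
Z(33)/(-4741) + 3883/(-2614) = sqrt(15 + 33)/(-4741) + 3883/(-2614) = sqrt(48)*(-1/4741) + 3883*(-1/2614) = (4*sqrt(3))*(-1/4741) - 3883/2614 = -4*sqrt(3)/4741 - 3883/2614 = -3883/2614 - 4*sqrt(3)/4741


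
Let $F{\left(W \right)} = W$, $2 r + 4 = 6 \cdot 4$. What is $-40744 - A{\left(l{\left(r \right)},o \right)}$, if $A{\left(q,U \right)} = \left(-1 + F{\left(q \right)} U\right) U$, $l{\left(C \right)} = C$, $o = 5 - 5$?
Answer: $-40744$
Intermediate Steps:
$r = 10$ ($r = -2 + \frac{6 \cdot 4}{2} = -2 + \frac{1}{2} \cdot 24 = -2 + 12 = 10$)
$o = 0$ ($o = 5 - 5 = 0$)
$A{\left(q,U \right)} = U \left(-1 + U q\right)$ ($A{\left(q,U \right)} = \left(-1 + q U\right) U = \left(-1 + U q\right) U = U \left(-1 + U q\right)$)
$-40744 - A{\left(l{\left(r \right)},o \right)} = -40744 - 0 \left(-1 + 0 \cdot 10\right) = -40744 - 0 \left(-1 + 0\right) = -40744 - 0 \left(-1\right) = -40744 - 0 = -40744 + 0 = -40744$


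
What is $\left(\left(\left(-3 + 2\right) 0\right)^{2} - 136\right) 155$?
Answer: $-21080$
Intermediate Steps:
$\left(\left(\left(-3 + 2\right) 0\right)^{2} - 136\right) 155 = \left(\left(\left(-1\right) 0\right)^{2} - 136\right) 155 = \left(0^{2} - 136\right) 155 = \left(0 - 136\right) 155 = \left(-136\right) 155 = -21080$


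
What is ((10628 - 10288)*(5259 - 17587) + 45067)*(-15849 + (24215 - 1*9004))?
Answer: 2645437014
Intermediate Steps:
((10628 - 10288)*(5259 - 17587) + 45067)*(-15849 + (24215 - 1*9004)) = (340*(-12328) + 45067)*(-15849 + (24215 - 9004)) = (-4191520 + 45067)*(-15849 + 15211) = -4146453*(-638) = 2645437014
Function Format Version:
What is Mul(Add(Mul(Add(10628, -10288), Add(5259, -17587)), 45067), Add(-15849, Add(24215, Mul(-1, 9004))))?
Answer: 2645437014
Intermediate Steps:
Mul(Add(Mul(Add(10628, -10288), Add(5259, -17587)), 45067), Add(-15849, Add(24215, Mul(-1, 9004)))) = Mul(Add(Mul(340, -12328), 45067), Add(-15849, Add(24215, -9004))) = Mul(Add(-4191520, 45067), Add(-15849, 15211)) = Mul(-4146453, -638) = 2645437014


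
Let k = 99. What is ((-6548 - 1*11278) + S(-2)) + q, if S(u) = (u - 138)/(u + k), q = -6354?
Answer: -2345600/97 ≈ -24181.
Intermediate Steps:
S(u) = (-138 + u)/(99 + u) (S(u) = (u - 138)/(u + 99) = (-138 + u)/(99 + u))
((-6548 - 1*11278) + S(-2)) + q = ((-6548 - 1*11278) + (-138 - 2)/(99 - 2)) - 6354 = ((-6548 - 11278) - 140/97) - 6354 = (-17826 + (1/97)*(-140)) - 6354 = (-17826 - 140/97) - 6354 = -1729262/97 - 6354 = -2345600/97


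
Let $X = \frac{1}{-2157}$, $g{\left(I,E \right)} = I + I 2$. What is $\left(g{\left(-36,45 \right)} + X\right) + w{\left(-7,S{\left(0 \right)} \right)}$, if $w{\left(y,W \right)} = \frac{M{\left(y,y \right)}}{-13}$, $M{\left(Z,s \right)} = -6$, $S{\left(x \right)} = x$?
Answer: $- \frac{3015499}{28041} \approx -107.54$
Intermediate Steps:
$g{\left(I,E \right)} = 3 I$ ($g{\left(I,E \right)} = I + 2 I = 3 I$)
$w{\left(y,W \right)} = \frac{6}{13}$ ($w{\left(y,W \right)} = - \frac{6}{-13} = \left(-6\right) \left(- \frac{1}{13}\right) = \frac{6}{13}$)
$X = - \frac{1}{2157} \approx -0.00046361$
$\left(g{\left(-36,45 \right)} + X\right) + w{\left(-7,S{\left(0 \right)} \right)} = \left(3 \left(-36\right) - \frac{1}{2157}\right) + \frac{6}{13} = \left(-108 - \frac{1}{2157}\right) + \frac{6}{13} = - \frac{232957}{2157} + \frac{6}{13} = - \frac{3015499}{28041}$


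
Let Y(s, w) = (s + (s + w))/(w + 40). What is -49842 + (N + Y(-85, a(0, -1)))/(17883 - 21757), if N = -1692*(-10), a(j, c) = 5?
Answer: -579314473/11622 ≈ -49846.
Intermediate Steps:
Y(s, w) = (w + 2*s)/(40 + w)
N = 16920
-49842 + (N + Y(-85, a(0, -1)))/(17883 - 21757) = -49842 + (16920 + (5 + 2*(-85))/(40 + 5))/(17883 - 21757) = -49842 + (16920 + (5 - 170)/45)/(-3874) = -49842 + (16920 + (1/45)*(-165))*(-1/3874) = -49842 + (16920 - 11/3)*(-1/3874) = -49842 + (50749/3)*(-1/3874) = -49842 - 50749/11622 = -579314473/11622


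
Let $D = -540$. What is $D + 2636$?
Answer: $2096$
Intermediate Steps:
$D + 2636 = -540 + 2636 = 2096$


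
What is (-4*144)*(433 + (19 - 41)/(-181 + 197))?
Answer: -248616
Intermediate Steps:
(-4*144)*(433 + (19 - 41)/(-181 + 197)) = -576*(433 - 22/16) = -576*(433 - 22*1/16) = -576*(433 - 11/8) = -576*3453/8 = -248616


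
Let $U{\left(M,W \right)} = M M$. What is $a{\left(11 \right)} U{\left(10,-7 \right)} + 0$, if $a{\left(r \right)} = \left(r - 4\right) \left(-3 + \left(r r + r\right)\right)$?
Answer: $90300$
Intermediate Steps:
$U{\left(M,W \right)} = M^{2}$
$a{\left(r \right)} = \left(-4 + r\right) \left(-3 + r + r^{2}\right)$ ($a{\left(r \right)} = \left(r - 4\right) \left(-3 + \left(r^{2} + r\right)\right) = \left(-4 + r\right) \left(-3 + \left(r + r^{2}\right)\right) = \left(-4 + r\right) \left(-3 + r + r^{2}\right)$)
$a{\left(11 \right)} U{\left(10,-7 \right)} + 0 = \left(12 + 11^{3} - 77 - 3 \cdot 11^{2}\right) 10^{2} + 0 = \left(12 + 1331 - 77 - 363\right) 100 + 0 = 903 \cdot 100 + 0 = 90300 + 0 = 90300$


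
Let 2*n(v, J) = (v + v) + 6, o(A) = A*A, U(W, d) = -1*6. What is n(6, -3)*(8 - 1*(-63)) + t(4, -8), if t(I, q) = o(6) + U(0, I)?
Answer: 669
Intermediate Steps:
U(W, d) = -6
o(A) = A²
n(v, J) = 3 + v (n(v, J) = ((v + v) + 6)/2 = (2*v + 6)/2 = (6 + 2*v)/2 = 3 + v)
t(I, q) = 30 (t(I, q) = 6² - 6 = 36 - 6 = 30)
n(6, -3)*(8 - 1*(-63)) + t(4, -8) = (3 + 6)*(8 - 1*(-63)) + 30 = 9*(8 + 63) + 30 = 9*71 + 30 = 639 + 30 = 669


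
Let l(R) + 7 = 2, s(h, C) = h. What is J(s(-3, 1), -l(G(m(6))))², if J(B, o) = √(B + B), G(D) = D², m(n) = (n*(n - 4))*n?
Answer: -6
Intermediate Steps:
m(n) = n²*(-4 + n) (m(n) = (n*(-4 + n))*n = n²*(-4 + n))
l(R) = -5 (l(R) = -7 + 2 = -5)
J(B, o) = √2*√B (J(B, o) = √(2*B) = √2*√B)
J(s(-3, 1), -l(G(m(6))))² = (√2*√(-3))² = (√2*(I*√3))² = (I*√6)² = -6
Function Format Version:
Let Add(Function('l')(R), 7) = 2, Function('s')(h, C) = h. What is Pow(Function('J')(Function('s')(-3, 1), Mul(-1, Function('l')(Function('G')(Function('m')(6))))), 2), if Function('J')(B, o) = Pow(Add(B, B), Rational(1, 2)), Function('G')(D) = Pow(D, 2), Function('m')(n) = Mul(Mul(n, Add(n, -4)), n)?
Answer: -6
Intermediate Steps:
Function('m')(n) = Mul(Pow(n, 2), Add(-4, n)) (Function('m')(n) = Mul(Mul(n, Add(-4, n)), n) = Mul(Pow(n, 2), Add(-4, n)))
Function('l')(R) = -5 (Function('l')(R) = Add(-7, 2) = -5)
Function('J')(B, o) = Mul(Pow(2, Rational(1, 2)), Pow(B, Rational(1, 2))) (Function('J')(B, o) = Pow(Mul(2, B), Rational(1, 2)) = Mul(Pow(2, Rational(1, 2)), Pow(B, Rational(1, 2))))
Pow(Function('J')(Function('s')(-3, 1), Mul(-1, Function('l')(Function('G')(Function('m')(6))))), 2) = Pow(Mul(Pow(2, Rational(1, 2)), Pow(-3, Rational(1, 2))), 2) = Pow(Mul(Pow(2, Rational(1, 2)), Mul(I, Pow(3, Rational(1, 2)))), 2) = Pow(Mul(I, Pow(6, Rational(1, 2))), 2) = -6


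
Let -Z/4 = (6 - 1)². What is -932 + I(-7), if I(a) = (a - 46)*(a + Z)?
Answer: 4739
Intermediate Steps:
Z = -100 (Z = -4*(6 - 1)² = -4*5² = -4*25 = -100)
I(a) = (-100 + a)*(-46 + a) (I(a) = (a - 46)*(a - 100) = (-46 + a)*(-100 + a) = (-100 + a)*(-46 + a))
-932 + I(-7) = -932 + (4600 + (-7)² - 146*(-7)) = -932 + (4600 + 49 + 1022) = -932 + 5671 = 4739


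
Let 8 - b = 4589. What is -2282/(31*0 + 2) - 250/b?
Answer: -5226671/4581 ≈ -1140.9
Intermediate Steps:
b = -4581 (b = 8 - 1*4589 = 8 - 4589 = -4581)
-2282/(31*0 + 2) - 250/b = -2282/(31*0 + 2) - 250/(-4581) = -2282/(0 + 2) - 250*(-1/4581) = -2282/2 + 250/4581 = -2282*½ + 250/4581 = -1141 + 250/4581 = -5226671/4581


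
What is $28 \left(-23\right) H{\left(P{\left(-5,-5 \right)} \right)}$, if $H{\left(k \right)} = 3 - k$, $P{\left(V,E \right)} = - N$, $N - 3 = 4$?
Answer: $-6440$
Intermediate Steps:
$N = 7$ ($N = 3 + 4 = 7$)
$P{\left(V,E \right)} = -7$ ($P{\left(V,E \right)} = \left(-1\right) 7 = -7$)
$28 \left(-23\right) H{\left(P{\left(-5,-5 \right)} \right)} = 28 \left(-23\right) \left(3 - -7\right) = - 644 \left(3 + 7\right) = \left(-644\right) 10 = -6440$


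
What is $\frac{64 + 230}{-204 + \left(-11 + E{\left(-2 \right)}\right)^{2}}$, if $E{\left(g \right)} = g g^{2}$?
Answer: $\frac{294}{157} \approx 1.8726$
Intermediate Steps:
$E{\left(g \right)} = g^{3}$
$\frac{64 + 230}{-204 + \left(-11 + E{\left(-2 \right)}\right)^{2}} = \frac{64 + 230}{-204 + \left(-11 + \left(-2\right)^{3}\right)^{2}} = \frac{294}{-204 + \left(-11 - 8\right)^{2}} = \frac{294}{-204 + \left(-19\right)^{2}} = \frac{294}{-204 + 361} = \frac{294}{157}$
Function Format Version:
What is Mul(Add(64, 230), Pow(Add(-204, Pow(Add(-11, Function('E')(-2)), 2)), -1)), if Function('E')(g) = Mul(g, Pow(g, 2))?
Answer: Rational(294, 157) ≈ 1.8726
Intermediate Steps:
Function('E')(g) = Pow(g, 3)
Mul(Add(64, 230), Pow(Add(-204, Pow(Add(-11, Function('E')(-2)), 2)), -1)) = Mul(Add(64, 230), Pow(Add(-204, Pow(Add(-11, Pow(-2, 3)), 2)), -1)) = Mul(294, Pow(Add(-204, Pow(Add(-11, -8), 2)), -1)) = Mul(294, Pow(Add(-204, Pow(-19, 2)), -1)) = Mul(294, Pow(Add(-204, 361), -1)) = Mul(294, Pow(157, -1)) = Mul(294, Rational(1, 157)) = Rational(294, 157)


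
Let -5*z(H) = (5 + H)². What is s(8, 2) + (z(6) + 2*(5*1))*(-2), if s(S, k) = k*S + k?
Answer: 232/5 ≈ 46.400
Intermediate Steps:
s(S, k) = k + S*k (s(S, k) = S*k + k = k + S*k)
z(H) = -(5 + H)²/5
s(8, 2) + (z(6) + 2*(5*1))*(-2) = 2*(1 + 8) + (-(5 + 6)²/5 + 2*(5*1))*(-2) = 2*9 + (-⅕*11² + 2*5)*(-2) = 18 + (-⅕*121 + 10)*(-2) = 18 + (-121/5 + 10)*(-2) = 18 - 71/5*(-2) = 18 + 142/5 = 232/5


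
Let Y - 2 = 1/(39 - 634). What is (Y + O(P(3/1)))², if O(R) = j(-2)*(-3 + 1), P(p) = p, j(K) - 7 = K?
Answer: 22667121/354025 ≈ 64.027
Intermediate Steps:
j(K) = 7 + K
O(R) = -10 (O(R) = (7 - 2)*(-3 + 1) = 5*(-2) = -10)
Y = 1189/595 (Y = 2 + 1/(39 - 634) = 2 + 1/(-595) = 2 - 1/595 = 1189/595 ≈ 1.9983)
(Y + O(P(3/1)))² = (1189/595 - 10)² = (-4761/595)² = 22667121/354025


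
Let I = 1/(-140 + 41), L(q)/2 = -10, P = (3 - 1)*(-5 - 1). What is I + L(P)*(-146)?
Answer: 289079/99 ≈ 2920.0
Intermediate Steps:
P = -12 (P = 2*(-6) = -12)
L(q) = -20 (L(q) = 2*(-10) = -20)
I = -1/99 (I = 1/(-99) = -1/99 ≈ -0.010101)
I + L(P)*(-146) = -1/99 - 20*(-146) = -1/99 + 2920 = 289079/99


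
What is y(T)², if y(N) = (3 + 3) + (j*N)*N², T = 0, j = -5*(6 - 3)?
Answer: 36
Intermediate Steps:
j = -15 (j = -5*3 = -15)
y(N) = 6 - 15*N³ (y(N) = (3 + 3) + (-15*N)*N² = 6 - 15*N³)
y(T)² = (6 - 15*0³)² = (6 - 15*0)² = (6 + 0)² = 6² = 36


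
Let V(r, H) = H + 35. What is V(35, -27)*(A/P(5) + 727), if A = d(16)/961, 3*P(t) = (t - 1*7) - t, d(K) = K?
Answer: 39123848/6727 ≈ 5815.9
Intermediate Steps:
V(r, H) = 35 + H
P(t) = -7/3 (P(t) = ((t - 1*7) - t)/3 = ((t - 7) - t)/3 = ((-7 + t) - t)/3 = (⅓)*(-7) = -7/3)
A = 16/961 ≈ 0.016649
V(35, -27)*(A/P(5) + 727) = (35 - 27)*(16/(961*(-7/3)) + 727) = 8*((16/961)*(-3/7) + 727) = 8*(-48/6727 + 727) = 8*(4890481/6727) = 39123848/6727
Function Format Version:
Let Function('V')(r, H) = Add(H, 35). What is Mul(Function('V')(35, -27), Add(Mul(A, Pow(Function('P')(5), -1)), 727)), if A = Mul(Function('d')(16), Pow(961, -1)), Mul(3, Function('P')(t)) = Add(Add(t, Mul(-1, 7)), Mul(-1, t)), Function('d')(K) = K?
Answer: Rational(39123848, 6727) ≈ 5815.9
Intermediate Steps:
Function('V')(r, H) = Add(35, H)
Function('P')(t) = Rational(-7, 3) (Function('P')(t) = Mul(Rational(1, 3), Add(Add(t, Mul(-1, 7)), Mul(-1, t))) = Mul(Rational(1, 3), Add(Add(t, -7), Mul(-1, t))) = Mul(Rational(1, 3), Add(Add(-7, t), Mul(-1, t))) = Mul(Rational(1, 3), -7) = Rational(-7, 3))
A = Rational(16, 961) (A = Mul(16, Pow(961, -1)) = Mul(16, Rational(1, 961)) = Rational(16, 961) ≈ 0.016649)
Mul(Function('V')(35, -27), Add(Mul(A, Pow(Function('P')(5), -1)), 727)) = Mul(Add(35, -27), Add(Mul(Rational(16, 961), Pow(Rational(-7, 3), -1)), 727)) = Mul(8, Add(Mul(Rational(16, 961), Rational(-3, 7)), 727)) = Mul(8, Add(Rational(-48, 6727), 727)) = Mul(8, Rational(4890481, 6727)) = Rational(39123848, 6727)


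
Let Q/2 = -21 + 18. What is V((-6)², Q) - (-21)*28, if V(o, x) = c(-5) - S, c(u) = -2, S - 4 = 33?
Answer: 549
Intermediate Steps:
S = 37 (S = 4 + 33 = 37)
Q = -6 (Q = 2*(-21 + 18) = 2*(-3) = -6)
V(o, x) = -39 (V(o, x) = -2 - 1*37 = -2 - 37 = -39)
V((-6)², Q) - (-21)*28 = -39 - (-21)*28 = -39 - 1*(-588) = -39 + 588 = 549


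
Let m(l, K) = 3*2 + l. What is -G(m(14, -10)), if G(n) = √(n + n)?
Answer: -2*√10 ≈ -6.3246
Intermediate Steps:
m(l, K) = 6 + l
G(n) = √2*√n (G(n) = √(2*n) = √2*√n)
-G(m(14, -10)) = -√2*√(6 + 14) = -√2*√20 = -√2*2*√5 = -2*√10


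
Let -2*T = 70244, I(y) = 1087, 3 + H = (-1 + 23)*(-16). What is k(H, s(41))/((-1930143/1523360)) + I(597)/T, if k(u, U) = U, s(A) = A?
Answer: -2195739512161/67790482446 ≈ -32.390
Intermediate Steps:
H = -355 (H = -3 + (-1 + 23)*(-16) = -3 + 22*(-16) = -3 - 352 = -355)
T = -35122 (T = -½*70244 = -35122)
k(H, s(41))/((-1930143/1523360)) + I(597)/T = 41/((-1930143/1523360)) + 1087/(-35122) = 41/((-1930143*1/1523360)) + 1087*(-1/35122) = 41/(-1930143/1523360) - 1087/35122 = 41*(-1523360/1930143) - 1087/35122 = -62457760/1930143 - 1087/35122 = -2195739512161/67790482446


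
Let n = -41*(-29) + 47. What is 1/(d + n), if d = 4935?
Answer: 1/6171 ≈ 0.00016205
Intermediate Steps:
n = 1236 (n = 1189 + 47 = 1236)
1/(d + n) = 1/(4935 + 1236) = 1/6171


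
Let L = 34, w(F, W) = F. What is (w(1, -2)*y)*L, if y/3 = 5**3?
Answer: 12750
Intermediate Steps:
y = 375 (y = 3*5**3 = 3*125 = 375)
(w(1, -2)*y)*L = (1*375)*34 = 375*34 = 12750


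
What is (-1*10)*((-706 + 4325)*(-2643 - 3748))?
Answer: 231290290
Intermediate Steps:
(-1*10)*((-706 + 4325)*(-2643 - 3748)) = -36190*(-6391) = -10*(-23129029) = 231290290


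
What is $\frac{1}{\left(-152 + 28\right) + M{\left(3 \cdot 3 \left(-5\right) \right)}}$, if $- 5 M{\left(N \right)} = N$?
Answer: $- \frac{1}{115} \approx -0.0086956$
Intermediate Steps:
$M{\left(N \right)} = - \frac{N}{5}$
$\frac{1}{\left(-152 + 28\right) + M{\left(3 \cdot 3 \left(-5\right) \right)}} = \frac{1}{\left(-152 + 28\right) - \frac{3 \cdot 3 \left(-5\right)}{5}} = \frac{1}{-124 - \frac{9 \left(-5\right)}{5}} = \frac{1}{-124 - -9} = \frac{1}{-124 + 9} = \frac{1}{-115} = - \frac{1}{115}$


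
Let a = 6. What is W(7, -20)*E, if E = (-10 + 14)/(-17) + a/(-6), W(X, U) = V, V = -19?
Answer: 399/17 ≈ 23.471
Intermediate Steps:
W(X, U) = -19
E = -21/17 (E = (-10 + 14)/(-17) + 6/(-6) = 4*(-1/17) + 6*(-⅙) = -4/17 - 1 = -21/17 ≈ -1.2353)
W(7, -20)*E = -19*(-21/17) = 399/17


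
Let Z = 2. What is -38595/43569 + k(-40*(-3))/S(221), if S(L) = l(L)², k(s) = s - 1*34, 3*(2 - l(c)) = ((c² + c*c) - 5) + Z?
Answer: -122732280820783/138549636813867 ≈ -0.88584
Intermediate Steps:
l(c) = 3 - 2*c²/3 (l(c) = 2 - (((c² + c*c) - 5) + 2)/3 = 2 - (((c² + c²) - 5) + 2)/3 = 2 - ((2*c² - 5) + 2)/3 = 2 - ((-5 + 2*c²) + 2)/3 = 2 - (-3 + 2*c²)/3 = 2 + (1 - 2*c²/3) = 3 - 2*c²/3)
k(s) = -34 + s (k(s) = s - 34 = -34 + s)
S(L) = (3 - 2*L²/3)²
-38595/43569 + k(-40*(-3))/S(221) = -38595/43569 + (-34 - 40*(-3))/(((-9 + 2*221²)²/9)) = -38595*1/43569 + (-34 + 120)/(((-9 + 2*48841)²/9)) = -12865/14523 + 86/(((-9 + 97682)²/9)) = -12865/14523 + 86/(((⅑)*97673²)) = -12865/14523 + 86/(((⅑)*9540014929)) = -12865/14523 + 86/(9540014929/9) = -12865/14523 + 86*(9/9540014929) = -12865/14523 + 774/9540014929 = -122732280820783/138549636813867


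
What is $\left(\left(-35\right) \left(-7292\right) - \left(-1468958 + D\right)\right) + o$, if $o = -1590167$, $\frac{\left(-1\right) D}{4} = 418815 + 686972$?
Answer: $4557159$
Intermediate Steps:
$D = -4423148$ ($D = - 4 \left(418815 + 686972\right) = \left(-4\right) 1105787 = -4423148$)
$\left(\left(-35\right) \left(-7292\right) - \left(-1468958 + D\right)\right) + o = \left(\left(-35\right) \left(-7292\right) + \left(1468958 - -4423148\right)\right) - 1590167 = \left(255220 + \left(1468958 + 4423148\right)\right) - 1590167 = \left(255220 + 5892106\right) - 1590167 = 6147326 - 1590167 = 4557159$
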